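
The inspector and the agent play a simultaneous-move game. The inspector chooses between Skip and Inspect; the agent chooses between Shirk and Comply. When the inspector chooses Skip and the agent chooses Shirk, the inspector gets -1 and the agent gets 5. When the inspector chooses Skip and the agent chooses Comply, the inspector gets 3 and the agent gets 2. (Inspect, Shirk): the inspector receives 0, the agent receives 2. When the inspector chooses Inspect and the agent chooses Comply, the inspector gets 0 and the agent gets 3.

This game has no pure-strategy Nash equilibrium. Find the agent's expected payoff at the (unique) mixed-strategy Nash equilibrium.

The inspector's mix must leave the agent indifferent between Shirk and Comply.
  the agent's payoff from Shirk: p·5 + (1−p)·2 = 3p + 2
  the agent's payoff from Comply: p·2 + (1−p)·3 = -p + 3
  3p + 2 = -p + 3  ⇒  4p = 1  ⇒  p = 1/4.
At equilibrium the agent is indifferent across columns, so the agent's payoff equals the payoff from Shirk: (1/4)·5 + (3/4)·2 = 11/4.

11/4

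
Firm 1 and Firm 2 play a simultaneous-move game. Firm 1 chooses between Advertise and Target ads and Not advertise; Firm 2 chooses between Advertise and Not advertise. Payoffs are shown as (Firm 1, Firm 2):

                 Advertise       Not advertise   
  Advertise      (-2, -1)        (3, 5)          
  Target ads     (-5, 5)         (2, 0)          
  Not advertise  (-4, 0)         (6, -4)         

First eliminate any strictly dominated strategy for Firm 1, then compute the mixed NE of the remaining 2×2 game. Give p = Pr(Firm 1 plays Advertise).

p = 2/5

Firm 1's strategy Target ads is strictly dominated by Advertise: -2 > -5 and 3 > 2. Eliminate Target ads.
Firm 2's indifference between Advertise and Not advertise determines Firm 1's mixing probability p:
  Firm 2's payoff to Advertise: p·(-1) + (1−p)·0 = -p
  Firm 2's payoff to Not advertise: p·5 + (1−p)·(-4) = 9p - 4
  -p = 9p - 4  ⇒  -10p = -4  ⇒  p = 2/5.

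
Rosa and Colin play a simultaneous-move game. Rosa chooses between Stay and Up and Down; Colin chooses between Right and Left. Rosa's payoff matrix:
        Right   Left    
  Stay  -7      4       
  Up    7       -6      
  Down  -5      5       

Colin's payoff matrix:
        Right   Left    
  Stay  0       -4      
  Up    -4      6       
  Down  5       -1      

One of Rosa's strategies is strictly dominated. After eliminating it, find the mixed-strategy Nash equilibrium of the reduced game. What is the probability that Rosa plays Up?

Rosa's strategy Stay is strictly dominated by Down: -5 > -7 and 5 > 4. Eliminate Stay.
For Colin to be willing to mix, Colin must be indifferent between Right and Left, which pins down Rosa's mix.
  Colin's payoff to Right: p·(-4) + (1−p)·5 = -9p + 5
  Colin's payoff to Left: p·6 + (1−p)·(-1) = 7p - 1
  -9p + 5 = 7p - 1  ⇒  -16p = -6  ⇒  p = 3/8.

p = 3/8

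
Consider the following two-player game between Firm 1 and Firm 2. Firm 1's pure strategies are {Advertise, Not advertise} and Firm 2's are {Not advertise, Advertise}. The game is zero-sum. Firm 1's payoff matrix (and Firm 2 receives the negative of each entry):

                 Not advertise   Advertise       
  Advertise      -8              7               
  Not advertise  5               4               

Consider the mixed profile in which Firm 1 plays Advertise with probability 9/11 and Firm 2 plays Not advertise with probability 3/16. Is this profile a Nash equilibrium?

No

Given Firm 1's mix p = 9/11, Firm 2's payoff from Not advertise is 62/11 but from Advertise is -71/11. Firm 2 strictly prefers Not advertise, so Firm 2 would not mix.
So the proposed profile is not a Nash equilibrium.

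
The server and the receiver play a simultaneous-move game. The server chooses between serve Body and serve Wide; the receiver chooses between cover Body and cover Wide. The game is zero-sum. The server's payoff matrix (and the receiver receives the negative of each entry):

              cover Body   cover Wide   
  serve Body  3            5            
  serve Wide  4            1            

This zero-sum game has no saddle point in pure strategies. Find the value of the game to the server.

The receiver's mix must leave the server indifferent between serve Body and serve Wide.
  the server's payoff to serve Body: q·3 + (1−q)·5 = -2q + 5
  the server's payoff to serve Wide: q·4 + (1−q)·1 = 3q + 1
  -2q + 5 = 3q + 1  ⇒  -5q = -4  ⇒  q = 4/5.
The value is the server's expected payoff against this mix (using serve Body): (4/5)·3 + (1/5)·5 = 17/5.

v = 17/5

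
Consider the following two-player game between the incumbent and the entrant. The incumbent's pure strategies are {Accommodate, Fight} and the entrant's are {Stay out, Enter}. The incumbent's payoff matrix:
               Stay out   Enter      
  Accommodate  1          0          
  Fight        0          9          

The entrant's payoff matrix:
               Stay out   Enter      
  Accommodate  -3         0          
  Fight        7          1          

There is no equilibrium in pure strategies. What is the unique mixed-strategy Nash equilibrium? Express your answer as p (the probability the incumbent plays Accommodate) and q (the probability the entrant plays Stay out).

p = 2/3, q = 9/10

The entrant's indifference between Stay out and Enter determines the incumbent's mixing probability p:
  the entrant's payoff from Stay out: p·(-3) + (1−p)·7 = -10p + 7
  the entrant's payoff from Enter: p·0 + (1−p)·1 = -p + 1
  -10p + 7 = -p + 1  ⇒  -9p = -6  ⇒  p = 2/3.
The entrant's mix must leave the incumbent indifferent between Accommodate and Fight.
  the incumbent's payoff to Accommodate: q·1 + (1−q)·0 = q
  the incumbent's payoff to Fight: q·0 + (1−q)·9 = -9q + 9
  q = -9q + 9  ⇒  10q = 9  ⇒  q = 9/10.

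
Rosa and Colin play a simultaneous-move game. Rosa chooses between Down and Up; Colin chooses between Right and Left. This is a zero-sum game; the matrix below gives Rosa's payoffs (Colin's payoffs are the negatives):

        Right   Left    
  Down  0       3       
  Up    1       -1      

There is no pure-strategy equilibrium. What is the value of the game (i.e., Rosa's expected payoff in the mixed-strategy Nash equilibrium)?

For Rosa to be willing to mix, Rosa must be indifferent between Down and Up, which pins down Colin's mix.
  Rosa's expected payoff from Down: q·0 + (1−q)·3 = -3q + 3
  Rosa's expected payoff from Up: q·1 + (1−q)·(-1) = 2q - 1
  -3q + 3 = 2q - 1  ⇒  -5q = -4  ⇒  q = 4/5.
The value is Rosa's expected payoff against this mix (using Down): (4/5)·0 + (1/5)·3 = 3/5.

v = 3/5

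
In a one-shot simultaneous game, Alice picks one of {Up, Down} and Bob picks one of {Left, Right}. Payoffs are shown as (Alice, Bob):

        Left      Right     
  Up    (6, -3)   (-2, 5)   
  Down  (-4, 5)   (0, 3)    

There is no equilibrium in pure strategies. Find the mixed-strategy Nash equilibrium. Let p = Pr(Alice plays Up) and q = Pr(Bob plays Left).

p = 1/5, q = 1/6

Bob's indifference between Left and Right determines Alice's mixing probability p:
  Bob's payoff to Left: p·(-3) + (1−p)·5 = -8p + 5
  Bob's payoff to Right: p·5 + (1−p)·3 = 2p + 3
  -8p + 5 = 2p + 3  ⇒  -10p = -2  ⇒  p = 1/5.
In a mixed equilibrium Alice is indifferent between Up and Down; this condition fixes q.
  Alice's payoff to Up: q·6 + (1−q)·(-2) = 8q - 2
  Alice's payoff to Down: q·(-4) + (1−q)·0 = -4q
  8q - 2 = -4q  ⇒  12q = 2  ⇒  q = 1/6.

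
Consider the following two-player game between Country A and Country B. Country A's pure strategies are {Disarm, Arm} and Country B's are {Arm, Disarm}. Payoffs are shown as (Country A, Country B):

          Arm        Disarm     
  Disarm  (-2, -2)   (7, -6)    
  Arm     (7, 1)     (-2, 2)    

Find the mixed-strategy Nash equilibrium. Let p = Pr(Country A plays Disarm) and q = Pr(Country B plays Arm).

Set Country B's expected payoff from Arm equal to that from Disarm:
  Country B's expected payoff from Arm: p·(-2) + (1−p)·1 = -3p + 1
  Country B's expected payoff from Disarm: p·(-6) + (1−p)·2 = -8p + 2
  -3p + 1 = -8p + 2  ⇒  5p = 1  ⇒  p = 1/5.
Country A's indifference between Disarm and Arm determines Country B's mixing probability q:
  Country A's payoff to Disarm: q·(-2) + (1−q)·7 = -9q + 7
  Country A's payoff to Arm: q·7 + (1−q)·(-2) = 9q - 2
  -9q + 7 = 9q - 2  ⇒  -18q = -9  ⇒  q = 1/2.

p = 1/5, q = 1/2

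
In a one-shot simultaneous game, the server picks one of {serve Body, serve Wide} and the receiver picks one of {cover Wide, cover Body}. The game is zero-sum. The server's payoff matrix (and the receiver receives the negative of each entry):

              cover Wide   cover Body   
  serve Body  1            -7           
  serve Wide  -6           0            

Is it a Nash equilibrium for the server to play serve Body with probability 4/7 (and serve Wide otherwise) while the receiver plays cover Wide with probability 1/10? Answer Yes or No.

Given the server's mix p = 4/7, the receiver's payoff from cover Wide is 2 but from cover Body is 4. The receiver strictly prefers cover Body, so the receiver would not mix.
So the proposed profile is not a Nash equilibrium.

No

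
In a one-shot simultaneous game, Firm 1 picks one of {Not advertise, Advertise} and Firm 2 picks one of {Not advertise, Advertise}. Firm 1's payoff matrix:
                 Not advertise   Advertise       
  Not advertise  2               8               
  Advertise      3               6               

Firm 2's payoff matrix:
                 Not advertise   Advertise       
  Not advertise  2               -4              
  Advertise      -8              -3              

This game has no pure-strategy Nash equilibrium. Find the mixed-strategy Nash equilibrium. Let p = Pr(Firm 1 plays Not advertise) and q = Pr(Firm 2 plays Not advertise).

For Firm 2 to be willing to mix, Firm 2 must be indifferent between Not advertise and Advertise, which pins down Firm 1's mix.
  Firm 2's payoff from Not advertise: p·2 + (1−p)·(-8) = 10p - 8
  Firm 2's payoff from Advertise: p·(-4) + (1−p)·(-3) = -p - 3
  10p - 8 = -p - 3  ⇒  11p = 5  ⇒  p = 5/11.
For Firm 1 to be willing to mix, Firm 1 must be indifferent between Not advertise and Advertise, which pins down Firm 2's mix.
  Firm 1's payoff to Not advertise: q·2 + (1−q)·8 = -6q + 8
  Firm 1's payoff to Advertise: q·3 + (1−q)·6 = -3q + 6
  -6q + 8 = -3q + 6  ⇒  -3q = -2  ⇒  q = 2/3.

p = 5/11, q = 2/3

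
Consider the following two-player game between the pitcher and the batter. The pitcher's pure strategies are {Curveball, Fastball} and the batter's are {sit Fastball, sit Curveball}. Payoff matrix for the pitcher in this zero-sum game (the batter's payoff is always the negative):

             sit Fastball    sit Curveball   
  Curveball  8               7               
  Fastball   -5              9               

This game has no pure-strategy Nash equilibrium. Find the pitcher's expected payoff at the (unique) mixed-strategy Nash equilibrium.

Set the pitcher's expected payoff from Curveball equal to that from Fastball:
  the pitcher's payoff to Curveball: q·8 + (1−q)·7 = q + 7
  the pitcher's payoff to Fastball: q·(-5) + (1−q)·9 = -14q + 9
  q + 7 = -14q + 9  ⇒  15q = 2  ⇒  q = 2/15.
At equilibrium the pitcher is indifferent across rows, so the pitcher's payoff equals the payoff from Curveball: (2/15)·8 + (13/15)·7 = 107/15.

107/15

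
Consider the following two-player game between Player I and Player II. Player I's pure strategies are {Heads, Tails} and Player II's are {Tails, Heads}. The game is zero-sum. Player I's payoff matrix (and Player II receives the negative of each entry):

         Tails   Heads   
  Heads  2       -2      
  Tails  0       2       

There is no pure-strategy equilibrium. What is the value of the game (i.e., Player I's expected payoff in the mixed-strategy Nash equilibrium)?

v = 2/3

Set Player I's expected payoff from Heads equal to that from Tails:
  Player I's expected payoff from Heads: q·2 + (1−q)·(-2) = 4q - 2
  Player I's expected payoff from Tails: q·0 + (1−q)·2 = -2q + 2
  4q - 2 = -2q + 2  ⇒  6q = 4  ⇒  q = 2/3.
The value is Player I's expected payoff against this mix (using Heads): (2/3)·2 + (1/3)·(-2) = 2/3.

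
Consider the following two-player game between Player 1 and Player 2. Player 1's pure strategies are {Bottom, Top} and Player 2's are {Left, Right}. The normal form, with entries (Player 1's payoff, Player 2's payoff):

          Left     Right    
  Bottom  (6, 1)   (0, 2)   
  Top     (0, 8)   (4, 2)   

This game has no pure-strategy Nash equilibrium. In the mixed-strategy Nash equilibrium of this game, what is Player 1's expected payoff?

12/5

Player 2's mix must leave Player 1 indifferent between Bottom and Top.
  Player 1's expected payoff from Bottom: q·6 + (1−q)·0 = 6q
  Player 1's expected payoff from Top: q·0 + (1−q)·4 = -4q + 4
  6q = -4q + 4  ⇒  10q = 4  ⇒  q = 2/5.
At equilibrium Player 1 is indifferent across rows, so Player 1's payoff equals the payoff from Bottom: (2/5)·6 + (3/5)·0 = 12/5.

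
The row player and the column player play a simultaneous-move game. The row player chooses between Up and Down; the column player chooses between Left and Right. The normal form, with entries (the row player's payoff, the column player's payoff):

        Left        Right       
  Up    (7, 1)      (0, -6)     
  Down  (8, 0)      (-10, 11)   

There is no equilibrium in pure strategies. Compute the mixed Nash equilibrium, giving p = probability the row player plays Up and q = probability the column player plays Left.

p = 11/18, q = 10/11

In a mixed equilibrium the column player is indifferent between Left and Right; this condition fixes p.
  the column player's expected payoff from Left: p·1 + (1−p)·0 = p
  the column player's expected payoff from Right: p·(-6) + (1−p)·11 = -17p + 11
  p = -17p + 11  ⇒  18p = 11  ⇒  p = 11/18.
Set the row player's expected payoff from Up equal to that from Down:
  the row player's payoff from Up: q·7 + (1−q)·0 = 7q
  the row player's payoff from Down: q·8 + (1−q)·(-10) = 18q - 10
  7q = 18q - 10  ⇒  -11q = -10  ⇒  q = 10/11.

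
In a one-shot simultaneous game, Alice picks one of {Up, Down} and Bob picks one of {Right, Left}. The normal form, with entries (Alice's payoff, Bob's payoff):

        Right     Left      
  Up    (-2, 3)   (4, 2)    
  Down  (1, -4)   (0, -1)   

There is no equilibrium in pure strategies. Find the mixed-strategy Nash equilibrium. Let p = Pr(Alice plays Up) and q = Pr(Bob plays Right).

p = 3/4, q = 4/7

Bob's indifference between Right and Left determines Alice's mixing probability p:
  Bob's payoff from Right: p·3 + (1−p)·(-4) = 7p - 4
  Bob's payoff from Left: p·2 + (1−p)·(-1) = 3p - 1
  7p - 4 = 3p - 1  ⇒  4p = 3  ⇒  p = 3/4.
Alice's indifference between Up and Down determines Bob's mixing probability q:
  Alice's expected payoff from Up: q·(-2) + (1−q)·4 = -6q + 4
  Alice's expected payoff from Down: q·1 + (1−q)·0 = q
  -6q + 4 = q  ⇒  -7q = -4  ⇒  q = 4/7.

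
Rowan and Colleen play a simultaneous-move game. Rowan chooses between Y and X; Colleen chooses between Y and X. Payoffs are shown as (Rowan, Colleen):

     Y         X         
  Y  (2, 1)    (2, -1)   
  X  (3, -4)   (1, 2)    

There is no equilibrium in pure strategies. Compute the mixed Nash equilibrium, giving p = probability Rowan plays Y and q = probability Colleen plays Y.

In a mixed equilibrium Colleen is indifferent between Y and X; this condition fixes p.
  Colleen's payoff to Y: p·1 + (1−p)·(-4) = 5p - 4
  Colleen's payoff to X: p·(-1) + (1−p)·2 = -3p + 2
  5p - 4 = -3p + 2  ⇒  8p = 6  ⇒  p = 3/4.
In a mixed equilibrium Rowan is indifferent between Y and X; this condition fixes q.
  Rowan's expected payoff from Y: q·2 + (1−q)·2 = 2
  Rowan's expected payoff from X: q·3 + (1−q)·1 = 2q + 1
  2 = 2q + 1  ⇒  -2q = -1  ⇒  q = 1/2.

p = 3/4, q = 1/2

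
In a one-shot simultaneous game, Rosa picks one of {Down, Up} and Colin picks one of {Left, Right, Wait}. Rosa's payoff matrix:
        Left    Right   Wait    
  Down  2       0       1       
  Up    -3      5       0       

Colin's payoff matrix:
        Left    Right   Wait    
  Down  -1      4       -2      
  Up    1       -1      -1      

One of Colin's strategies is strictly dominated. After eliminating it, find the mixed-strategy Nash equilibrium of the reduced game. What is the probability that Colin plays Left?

Colin's strategy Wait is strictly dominated by Left: -1 > -2 and 1 > -1. Eliminate Wait.
In a mixed equilibrium Rosa is indifferent between Down and Up; this condition fixes q.
  Rosa's expected payoff from Down: q·2 + (1−q)·0 = 2q
  Rosa's expected payoff from Up: q·(-3) + (1−q)·5 = -8q + 5
  2q = -8q + 5  ⇒  10q = 5  ⇒  q = 1/2.

q = 1/2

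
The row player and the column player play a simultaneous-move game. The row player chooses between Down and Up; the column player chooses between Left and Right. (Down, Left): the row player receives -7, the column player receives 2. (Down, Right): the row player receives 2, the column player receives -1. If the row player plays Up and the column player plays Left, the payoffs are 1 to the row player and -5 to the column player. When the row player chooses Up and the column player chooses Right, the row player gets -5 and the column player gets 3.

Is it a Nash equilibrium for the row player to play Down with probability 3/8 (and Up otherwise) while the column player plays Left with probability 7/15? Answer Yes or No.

Given the row player's mix p = 3/8, the column player's payoff from Left is -19/8 but from Right is 3/2. The column player strictly prefers Right, so the column player would not mix.
So the proposed profile is not a Nash equilibrium.

No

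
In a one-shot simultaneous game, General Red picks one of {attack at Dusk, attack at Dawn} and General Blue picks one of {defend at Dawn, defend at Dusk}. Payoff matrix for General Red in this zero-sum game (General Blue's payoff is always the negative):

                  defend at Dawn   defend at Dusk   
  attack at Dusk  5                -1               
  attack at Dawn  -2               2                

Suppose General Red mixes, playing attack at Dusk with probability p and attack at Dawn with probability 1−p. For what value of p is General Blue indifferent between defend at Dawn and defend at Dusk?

General Blue's indifference between defend at Dawn and defend at Dusk determines General Red's mixing probability p:
  General Blue's payoff to defend at Dawn: p·(-5) + (1−p)·2 = -7p + 2
  General Blue's payoff to defend at Dusk: p·1 + (1−p)·(-2) = 3p - 2
  -7p + 2 = 3p - 2  ⇒  -10p = -4  ⇒  p = 2/5.

p = 2/5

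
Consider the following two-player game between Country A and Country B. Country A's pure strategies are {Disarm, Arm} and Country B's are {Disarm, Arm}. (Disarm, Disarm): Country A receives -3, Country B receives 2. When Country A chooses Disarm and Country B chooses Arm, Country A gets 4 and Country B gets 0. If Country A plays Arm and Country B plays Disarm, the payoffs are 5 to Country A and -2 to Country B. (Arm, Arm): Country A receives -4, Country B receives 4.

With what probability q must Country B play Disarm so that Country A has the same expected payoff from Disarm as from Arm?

Set Country A's expected payoff from Disarm equal to that from Arm:
  Country A's expected payoff from Disarm: q·(-3) + (1−q)·4 = -7q + 4
  Country A's expected payoff from Arm: q·5 + (1−q)·(-4) = 9q - 4
  -7q + 4 = 9q - 4  ⇒  -16q = -8  ⇒  q = 1/2.

q = 1/2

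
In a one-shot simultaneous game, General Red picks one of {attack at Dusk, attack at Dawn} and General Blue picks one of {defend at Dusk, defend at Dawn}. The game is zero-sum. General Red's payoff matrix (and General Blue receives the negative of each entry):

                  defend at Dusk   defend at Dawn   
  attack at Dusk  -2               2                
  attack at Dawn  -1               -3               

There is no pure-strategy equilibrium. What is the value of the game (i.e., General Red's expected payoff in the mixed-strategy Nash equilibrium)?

General Blue's mix must leave General Red indifferent between attack at Dusk and attack at Dawn.
  General Red's expected payoff from attack at Dusk: q·(-2) + (1−q)·2 = -4q + 2
  General Red's expected payoff from attack at Dawn: q·(-1) + (1−q)·(-3) = 2q - 3
  -4q + 2 = 2q - 3  ⇒  -6q = -5  ⇒  q = 5/6.
The value is General Red's expected payoff against this mix (using attack at Dusk): (5/6)·(-2) + (1/6)·2 = -4/3.

v = -4/3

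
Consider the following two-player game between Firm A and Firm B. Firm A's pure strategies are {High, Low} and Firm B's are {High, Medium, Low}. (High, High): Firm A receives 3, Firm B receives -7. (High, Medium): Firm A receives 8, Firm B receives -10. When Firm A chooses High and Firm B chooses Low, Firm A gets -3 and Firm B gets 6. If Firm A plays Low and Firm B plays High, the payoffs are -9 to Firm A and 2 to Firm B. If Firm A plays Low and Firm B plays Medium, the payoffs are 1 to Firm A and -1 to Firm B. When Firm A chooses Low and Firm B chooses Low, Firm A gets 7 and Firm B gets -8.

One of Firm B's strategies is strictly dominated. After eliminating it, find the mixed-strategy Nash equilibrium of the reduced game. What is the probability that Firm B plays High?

q = 5/11

Firm B's strategy Medium is strictly dominated by High: -7 > -10 and 2 > -1. Eliminate Medium.
Firm A's indifference between High and Low determines Firm B's mixing probability q:
  Firm A's payoff to High: q·3 + (1−q)·(-3) = 6q - 3
  Firm A's payoff to Low: q·(-9) + (1−q)·7 = -16q + 7
  6q - 3 = -16q + 7  ⇒  22q = 10  ⇒  q = 5/11.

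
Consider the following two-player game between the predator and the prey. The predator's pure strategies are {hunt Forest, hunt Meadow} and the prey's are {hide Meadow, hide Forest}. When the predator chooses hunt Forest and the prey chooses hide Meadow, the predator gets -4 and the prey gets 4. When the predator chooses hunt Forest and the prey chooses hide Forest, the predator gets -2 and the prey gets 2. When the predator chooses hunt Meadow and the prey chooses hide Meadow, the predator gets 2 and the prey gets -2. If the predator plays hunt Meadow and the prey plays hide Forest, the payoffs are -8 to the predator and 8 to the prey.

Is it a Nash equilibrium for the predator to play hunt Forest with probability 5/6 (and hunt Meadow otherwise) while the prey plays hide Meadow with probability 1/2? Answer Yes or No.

Yes

Check the prey's indifference given the predator's mix p = 5/6:
  payoff from hide Meadow = 3; payoff from hide Forest = 3 — equal.
Check the predator's indifference given the prey's mix q = 1/2:
  payoff from hunt Forest = -3; payoff from hunt Meadow = -3 — equal.
Both players are indifferent, so neither can profitably deviate.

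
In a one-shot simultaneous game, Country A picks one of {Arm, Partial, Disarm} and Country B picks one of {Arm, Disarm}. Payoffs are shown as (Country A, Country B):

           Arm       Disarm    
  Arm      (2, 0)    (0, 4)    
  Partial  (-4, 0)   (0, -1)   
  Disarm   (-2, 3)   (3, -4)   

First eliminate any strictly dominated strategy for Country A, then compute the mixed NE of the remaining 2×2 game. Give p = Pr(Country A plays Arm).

p = 7/11

Country A's strategy Partial is strictly dominated by Disarm: -2 > -4 and 3 > 0. Eliminate Partial.
In a mixed equilibrium Country B is indifferent between Arm and Disarm; this condition fixes p.
  Country B's payoff to Arm: p·0 + (1−p)·3 = -3p + 3
  Country B's payoff to Disarm: p·4 + (1−p)·(-4) = 8p - 4
  -3p + 3 = 8p - 4  ⇒  -11p = -7  ⇒  p = 7/11.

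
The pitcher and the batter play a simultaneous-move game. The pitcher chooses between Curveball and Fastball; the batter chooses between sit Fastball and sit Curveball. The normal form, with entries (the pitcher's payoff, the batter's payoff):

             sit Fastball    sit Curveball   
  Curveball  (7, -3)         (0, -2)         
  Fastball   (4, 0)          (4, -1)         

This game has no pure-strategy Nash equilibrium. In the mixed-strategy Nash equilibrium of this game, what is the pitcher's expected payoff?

4

For the pitcher to be willing to mix, the pitcher must be indifferent between Curveball and Fastball, which pins down the batter's mix.
  the pitcher's expected payoff from Curveball: q·7 + (1−q)·0 = 7q
  the pitcher's expected payoff from Fastball: q·4 + (1−q)·4 = 4
  7q = 4  ⇒  7q = 4  ⇒  q = 4/7.
At equilibrium the pitcher is indifferent across rows, so the pitcher's payoff equals the payoff from Curveball: (4/7)·7 + (3/7)·0 = 4.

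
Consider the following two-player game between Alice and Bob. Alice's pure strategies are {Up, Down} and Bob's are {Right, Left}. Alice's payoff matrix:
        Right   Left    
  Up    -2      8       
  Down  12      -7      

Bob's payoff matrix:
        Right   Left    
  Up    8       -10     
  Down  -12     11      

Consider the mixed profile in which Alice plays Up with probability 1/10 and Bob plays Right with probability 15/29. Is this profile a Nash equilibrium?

No

Given Alice's mix p = 1/10, Bob's payoff from Right is -10 but from Left is 89/10. Bob strictly prefers Left, so Bob would not mix.
So the proposed profile is not a Nash equilibrium.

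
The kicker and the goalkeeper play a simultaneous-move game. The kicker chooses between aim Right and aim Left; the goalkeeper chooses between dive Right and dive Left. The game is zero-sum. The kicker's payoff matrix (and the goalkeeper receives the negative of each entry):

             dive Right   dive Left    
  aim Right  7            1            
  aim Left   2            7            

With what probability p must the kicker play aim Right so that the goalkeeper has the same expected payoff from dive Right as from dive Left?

Set the goalkeeper's expected payoff from dive Right equal to that from dive Left:
  the goalkeeper's expected payoff from dive Right: p·(-7) + (1−p)·(-2) = -5p - 2
  the goalkeeper's expected payoff from dive Left: p·(-1) + (1−p)·(-7) = 6p - 7
  -5p - 2 = 6p - 7  ⇒  -11p = -5  ⇒  p = 5/11.

p = 5/11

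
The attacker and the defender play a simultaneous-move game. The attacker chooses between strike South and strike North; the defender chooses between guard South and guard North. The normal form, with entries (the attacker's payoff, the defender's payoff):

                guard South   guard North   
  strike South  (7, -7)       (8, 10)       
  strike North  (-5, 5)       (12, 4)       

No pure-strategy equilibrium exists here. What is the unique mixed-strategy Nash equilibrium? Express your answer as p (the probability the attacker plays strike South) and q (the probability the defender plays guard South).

p = 1/18, q = 1/4

In a mixed equilibrium the defender is indifferent between guard South and guard North; this condition fixes p.
  the defender's expected payoff from guard South: p·(-7) + (1−p)·5 = -12p + 5
  the defender's expected payoff from guard North: p·10 + (1−p)·4 = 6p + 4
  -12p + 5 = 6p + 4  ⇒  -18p = -1  ⇒  p = 1/18.
For the attacker to be willing to mix, the attacker must be indifferent between strike South and strike North, which pins down the defender's mix.
  the attacker's expected payoff from strike South: q·7 + (1−q)·8 = -q + 8
  the attacker's expected payoff from strike North: q·(-5) + (1−q)·12 = -17q + 12
  -q + 8 = -17q + 12  ⇒  16q = 4  ⇒  q = 1/4.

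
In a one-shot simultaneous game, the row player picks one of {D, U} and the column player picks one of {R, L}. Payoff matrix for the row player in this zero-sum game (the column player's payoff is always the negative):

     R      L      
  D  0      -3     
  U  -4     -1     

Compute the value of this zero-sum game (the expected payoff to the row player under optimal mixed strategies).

v = -2

Set the row player's expected payoff from D equal to that from U:
  the row player's payoff to D: q·0 + (1−q)·(-3) = 3q - 3
  the row player's payoff to U: q·(-4) + (1−q)·(-1) = -3q - 1
  3q - 3 = -3q - 1  ⇒  6q = 2  ⇒  q = 1/3.
The value is the row player's expected payoff against this mix (using D): (1/3)·0 + (2/3)·(-3) = -2.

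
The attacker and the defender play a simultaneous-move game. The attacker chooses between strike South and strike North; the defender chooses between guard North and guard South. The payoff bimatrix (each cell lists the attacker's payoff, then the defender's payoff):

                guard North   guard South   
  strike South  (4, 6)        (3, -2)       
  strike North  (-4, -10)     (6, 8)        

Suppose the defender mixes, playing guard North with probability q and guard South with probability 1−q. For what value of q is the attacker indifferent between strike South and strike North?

The defender's mix must leave the attacker indifferent between strike South and strike North.
  the attacker's payoff to strike South: q·4 + (1−q)·3 = q + 3
  the attacker's payoff to strike North: q·(-4) + (1−q)·6 = -10q + 6
  q + 3 = -10q + 6  ⇒  11q = 3  ⇒  q = 3/11.

q = 3/11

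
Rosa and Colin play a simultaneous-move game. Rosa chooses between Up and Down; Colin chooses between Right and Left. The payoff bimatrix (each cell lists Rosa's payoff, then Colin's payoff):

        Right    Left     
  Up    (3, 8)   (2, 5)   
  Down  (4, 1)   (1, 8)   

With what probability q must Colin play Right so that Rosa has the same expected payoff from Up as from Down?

In a mixed equilibrium Rosa is indifferent between Up and Down; this condition fixes q.
  Rosa's payoff from Up: q·3 + (1−q)·2 = q + 2
  Rosa's payoff from Down: q·4 + (1−q)·1 = 3q + 1
  q + 2 = 3q + 1  ⇒  -2q = -1  ⇒  q = 1/2.

q = 1/2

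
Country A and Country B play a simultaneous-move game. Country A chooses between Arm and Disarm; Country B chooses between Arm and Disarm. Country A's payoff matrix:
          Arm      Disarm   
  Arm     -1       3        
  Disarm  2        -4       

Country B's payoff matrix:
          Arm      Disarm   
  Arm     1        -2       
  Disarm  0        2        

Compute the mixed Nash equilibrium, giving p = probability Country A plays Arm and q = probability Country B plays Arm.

p = 2/5, q = 7/10

For Country B to be willing to mix, Country B must be indifferent between Arm and Disarm, which pins down Country A's mix.
  Country B's payoff from Arm: p·1 + (1−p)·0 = p
  Country B's payoff from Disarm: p·(-2) + (1−p)·2 = -4p + 2
  p = -4p + 2  ⇒  5p = 2  ⇒  p = 2/5.
For Country A to be willing to mix, Country A must be indifferent between Arm and Disarm, which pins down Country B's mix.
  Country A's expected payoff from Arm: q·(-1) + (1−q)·3 = -4q + 3
  Country A's expected payoff from Disarm: q·2 + (1−q)·(-4) = 6q - 4
  -4q + 3 = 6q - 4  ⇒  -10q = -7  ⇒  q = 7/10.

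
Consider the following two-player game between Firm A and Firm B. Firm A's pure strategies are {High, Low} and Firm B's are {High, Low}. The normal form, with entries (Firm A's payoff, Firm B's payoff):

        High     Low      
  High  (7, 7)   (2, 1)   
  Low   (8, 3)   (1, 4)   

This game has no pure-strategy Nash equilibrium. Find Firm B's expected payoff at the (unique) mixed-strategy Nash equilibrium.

Firm A's mix must leave Firm B indifferent between High and Low.
  Firm B's expected payoff from High: p·7 + (1−p)·3 = 4p + 3
  Firm B's expected payoff from Low: p·1 + (1−p)·4 = -3p + 4
  4p + 3 = -3p + 4  ⇒  7p = 1  ⇒  p = 1/7.
At equilibrium Firm B is indifferent across columns, so Firm B's payoff equals the payoff from High: (1/7)·7 + (6/7)·3 = 25/7.

25/7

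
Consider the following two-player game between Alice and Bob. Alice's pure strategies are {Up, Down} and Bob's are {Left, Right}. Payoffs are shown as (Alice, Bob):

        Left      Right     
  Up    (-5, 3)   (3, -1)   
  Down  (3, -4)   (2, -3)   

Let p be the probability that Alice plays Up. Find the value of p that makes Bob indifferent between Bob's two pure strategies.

p = 1/5

In a mixed equilibrium Bob is indifferent between Left and Right; this condition fixes p.
  Bob's payoff from Left: p·3 + (1−p)·(-4) = 7p - 4
  Bob's payoff from Right: p·(-1) + (1−p)·(-3) = 2p - 3
  7p - 4 = 2p - 3  ⇒  5p = 1  ⇒  p = 1/5.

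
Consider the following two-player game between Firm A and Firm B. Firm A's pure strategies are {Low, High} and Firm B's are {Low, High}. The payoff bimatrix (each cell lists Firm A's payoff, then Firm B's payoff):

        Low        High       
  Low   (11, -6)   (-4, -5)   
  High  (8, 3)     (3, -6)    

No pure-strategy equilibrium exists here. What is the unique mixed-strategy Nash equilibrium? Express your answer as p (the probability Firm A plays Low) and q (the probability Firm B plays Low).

p = 9/10, q = 7/10

Firm B's indifference between Low and High determines Firm A's mixing probability p:
  Firm B's payoff to Low: p·(-6) + (1−p)·3 = -9p + 3
  Firm B's payoff to High: p·(-5) + (1−p)·(-6) = p - 6
  -9p + 3 = p - 6  ⇒  -10p = -9  ⇒  p = 9/10.
In a mixed equilibrium Firm A is indifferent between Low and High; this condition fixes q.
  Firm A's expected payoff from Low: q·11 + (1−q)·(-4) = 15q - 4
  Firm A's expected payoff from High: q·8 + (1−q)·3 = 5q + 3
  15q - 4 = 5q + 3  ⇒  10q = 7  ⇒  q = 7/10.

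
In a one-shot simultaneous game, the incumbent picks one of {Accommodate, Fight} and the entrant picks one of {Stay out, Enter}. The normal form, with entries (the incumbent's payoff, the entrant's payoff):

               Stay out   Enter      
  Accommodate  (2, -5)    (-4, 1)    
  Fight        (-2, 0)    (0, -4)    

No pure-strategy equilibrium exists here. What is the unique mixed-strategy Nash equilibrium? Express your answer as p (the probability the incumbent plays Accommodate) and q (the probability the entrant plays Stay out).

p = 2/5, q = 1/2

For the entrant to be willing to mix, the entrant must be indifferent between Stay out and Enter, which pins down the incumbent's mix.
  the entrant's payoff to Stay out: p·(-5) + (1−p)·0 = -5p
  the entrant's payoff to Enter: p·1 + (1−p)·(-4) = 5p - 4
  -5p = 5p - 4  ⇒  -10p = -4  ⇒  p = 2/5.
In a mixed equilibrium the incumbent is indifferent between Accommodate and Fight; this condition fixes q.
  the incumbent's expected payoff from Accommodate: q·2 + (1−q)·(-4) = 6q - 4
  the incumbent's expected payoff from Fight: q·(-2) + (1−q)·0 = -2q
  6q - 4 = -2q  ⇒  8q = 4  ⇒  q = 1/2.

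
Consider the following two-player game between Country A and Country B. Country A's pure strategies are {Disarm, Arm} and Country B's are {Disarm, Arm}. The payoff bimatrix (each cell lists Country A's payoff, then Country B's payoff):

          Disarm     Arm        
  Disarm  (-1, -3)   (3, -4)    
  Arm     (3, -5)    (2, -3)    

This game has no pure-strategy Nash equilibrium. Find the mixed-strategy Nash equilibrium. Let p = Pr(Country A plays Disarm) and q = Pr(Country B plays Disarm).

p = 2/3, q = 1/5

Country A's mix must leave Country B indifferent between Disarm and Arm.
  Country B's payoff to Disarm: p·(-3) + (1−p)·(-5) = 2p - 5
  Country B's payoff to Arm: p·(-4) + (1−p)·(-3) = -p - 3
  2p - 5 = -p - 3  ⇒  3p = 2  ⇒  p = 2/3.
Country A's indifference between Disarm and Arm determines Country B's mixing probability q:
  Country A's payoff to Disarm: q·(-1) + (1−q)·3 = -4q + 3
  Country A's payoff to Arm: q·3 + (1−q)·2 = q + 2
  -4q + 3 = q + 2  ⇒  -5q = -1  ⇒  q = 1/5.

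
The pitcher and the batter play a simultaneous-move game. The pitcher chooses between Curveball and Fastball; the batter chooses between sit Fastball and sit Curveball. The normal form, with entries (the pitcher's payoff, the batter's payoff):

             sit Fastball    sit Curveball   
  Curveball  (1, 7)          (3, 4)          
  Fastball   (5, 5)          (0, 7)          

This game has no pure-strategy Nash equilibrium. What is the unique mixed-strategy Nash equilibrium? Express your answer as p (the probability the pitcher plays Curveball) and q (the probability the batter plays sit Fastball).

Set the batter's expected payoff from sit Fastball equal to that from sit Curveball:
  the batter's expected payoff from sit Fastball: p·7 + (1−p)·5 = 2p + 5
  the batter's expected payoff from sit Curveball: p·4 + (1−p)·7 = -3p + 7
  2p + 5 = -3p + 7  ⇒  5p = 2  ⇒  p = 2/5.
For the pitcher to be willing to mix, the pitcher must be indifferent between Curveball and Fastball, which pins down the batter's mix.
  the pitcher's payoff to Curveball: q·1 + (1−q)·3 = -2q + 3
  the pitcher's payoff to Fastball: q·5 + (1−q)·0 = 5q
  -2q + 3 = 5q  ⇒  -7q = -3  ⇒  q = 3/7.

p = 2/5, q = 3/7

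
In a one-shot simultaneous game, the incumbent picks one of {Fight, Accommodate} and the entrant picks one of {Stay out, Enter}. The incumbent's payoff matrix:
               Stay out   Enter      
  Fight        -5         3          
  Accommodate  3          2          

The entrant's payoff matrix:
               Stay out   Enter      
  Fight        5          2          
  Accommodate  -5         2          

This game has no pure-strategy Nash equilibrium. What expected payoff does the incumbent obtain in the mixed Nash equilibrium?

For the incumbent to be willing to mix, the incumbent must be indifferent between Fight and Accommodate, which pins down the entrant's mix.
  the incumbent's payoff from Fight: q·(-5) + (1−q)·3 = -8q + 3
  the incumbent's payoff from Accommodate: q·3 + (1−q)·2 = q + 2
  -8q + 3 = q + 2  ⇒  -9q = -1  ⇒  q = 1/9.
At equilibrium the incumbent is indifferent across rows, so the incumbent's payoff equals the payoff from Fight: (1/9)·(-5) + (8/9)·3 = 19/9.

19/9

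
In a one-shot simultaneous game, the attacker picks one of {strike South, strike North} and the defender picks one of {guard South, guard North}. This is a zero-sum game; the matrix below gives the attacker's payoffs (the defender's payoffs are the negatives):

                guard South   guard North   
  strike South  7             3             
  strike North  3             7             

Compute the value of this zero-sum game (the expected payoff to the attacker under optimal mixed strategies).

v = 5

Set the attacker's expected payoff from strike South equal to that from strike North:
  the attacker's payoff to strike South: q·7 + (1−q)·3 = 4q + 3
  the attacker's payoff to strike North: q·3 + (1−q)·7 = -4q + 7
  4q + 3 = -4q + 7  ⇒  8q = 4  ⇒  q = 1/2.
The value is the attacker's expected payoff against this mix (using strike South): (1/2)·7 + (1/2)·3 = 5.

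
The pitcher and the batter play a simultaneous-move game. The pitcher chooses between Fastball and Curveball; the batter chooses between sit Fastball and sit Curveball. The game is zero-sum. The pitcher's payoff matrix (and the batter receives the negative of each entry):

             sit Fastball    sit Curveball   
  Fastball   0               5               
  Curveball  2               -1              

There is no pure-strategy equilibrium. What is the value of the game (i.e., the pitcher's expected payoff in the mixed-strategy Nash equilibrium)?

For the pitcher to be willing to mix, the pitcher must be indifferent between Fastball and Curveball, which pins down the batter's mix.
  the pitcher's payoff from Fastball: q·0 + (1−q)·5 = -5q + 5
  the pitcher's payoff from Curveball: q·2 + (1−q)·(-1) = 3q - 1
  -5q + 5 = 3q - 1  ⇒  -8q = -6  ⇒  q = 3/4.
The value is the pitcher's expected payoff against this mix (using Fastball): (3/4)·0 + (1/4)·5 = 5/4.

v = 5/4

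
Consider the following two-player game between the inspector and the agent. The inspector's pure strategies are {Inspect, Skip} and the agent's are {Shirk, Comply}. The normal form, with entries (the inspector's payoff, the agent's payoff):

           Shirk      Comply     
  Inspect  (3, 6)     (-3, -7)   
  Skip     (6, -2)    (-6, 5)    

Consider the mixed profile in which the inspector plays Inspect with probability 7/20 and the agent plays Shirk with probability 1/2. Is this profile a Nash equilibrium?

Check the agent's indifference given the inspector's mix p = 7/20:
  payoff from Shirk = 4/5; payoff from Comply = 4/5 — equal.
Check the inspector's indifference given the agent's mix q = 1/2:
  payoff from Inspect = 0; payoff from Skip = 0 — equal.
Both players are indifferent, so neither can profitably deviate.

Yes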